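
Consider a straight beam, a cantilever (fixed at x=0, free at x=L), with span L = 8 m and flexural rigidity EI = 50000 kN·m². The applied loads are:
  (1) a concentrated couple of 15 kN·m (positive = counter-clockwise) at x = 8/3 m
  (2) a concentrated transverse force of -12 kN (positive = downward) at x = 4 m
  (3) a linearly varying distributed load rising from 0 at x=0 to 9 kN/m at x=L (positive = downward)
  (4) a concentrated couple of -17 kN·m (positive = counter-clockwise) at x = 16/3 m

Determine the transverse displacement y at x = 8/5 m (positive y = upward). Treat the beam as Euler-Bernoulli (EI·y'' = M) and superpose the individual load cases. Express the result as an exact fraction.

y(8/5) = -166596/48828125 m

Load 1 — applied couple M₀=15 kN·m at a=8/3 m (b=L-a=16/3):
  y_1 = M₀x²/(2EI)  [x≤a] = 15·(8/5)²/(2·50000) = 6/15625 m
Load 2 — point force P=-12 kN at a=4 m (b=L-a=4):
  y_2 = -Px²(3a-x)/(6EI)  [x≤a] = -(-12)·(8/5)²·(3·4-(8/5))/(6·50000) = 416/390625 m
Load 3 — triangular load w₀=9 kN/m (0→w₀ over full span):
  y_3 = (w₀Lx³/12-w₀L²x²/6-w₀x⁵/(120L))/EI = (9·8·(8/5)³/12-9·8²·(8/5)²/6-9·(8/5)⁵/(120·8))/50000 = -216096/48828125 m
Load 4 — applied couple M₀=-17 kN·m at a=16/3 m (b=L-a=8/3):
  y_4 = M₀x²/(2EI)  [x≤a] = (-17)·(8/5)²/(2·50000) = -34/78125 m
Superposition: y = Σ y_i = -166596/48828125 m ≈ -0.003412 m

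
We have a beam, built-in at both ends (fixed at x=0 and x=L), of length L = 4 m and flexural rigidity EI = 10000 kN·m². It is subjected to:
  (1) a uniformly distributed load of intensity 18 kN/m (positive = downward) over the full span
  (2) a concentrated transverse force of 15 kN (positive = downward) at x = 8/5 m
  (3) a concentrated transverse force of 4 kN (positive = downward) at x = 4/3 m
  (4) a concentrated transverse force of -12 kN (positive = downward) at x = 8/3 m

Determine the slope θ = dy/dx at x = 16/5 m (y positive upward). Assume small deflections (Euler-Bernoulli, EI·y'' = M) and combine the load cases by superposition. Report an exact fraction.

Load 1 — uniform load w=18 kN/m over full span:
  θ_1 = -wx(L-x)(L-2x)/(12EI) = -18·(16/5)·(4-(16/5))·(4-2·(16/5))/(12·10000) = 72/78125 rad
Load 2 — point force P=15 kN at a=8/5 m (b=L-a=12/5):
  θ_2 = Pa²(L-x)(2bL-(3b+a)(L-x))/(2L³EI)  [x>a] = 15·(8/5)²·(4-(16/5))·(2·(12/5)·4-(3·(12/5)+(8/5))·(4-(16/5)))/(2·4³·10000) = 114/390625 rad
Load 3 — point force P=4 kN at a=4/3 m (b=L-a=8/3):
  θ_3 = Pa²(L-x)(2bL-(3b+a)(L-x))/(2L³EI)  [x>a] = 4·(4/3)²·(4-(16/5))·(2·(8/3)·4-(3·(8/3)+(4/3))·(4-(16/5)))/(2·4³·10000) = 26/421875 rad
Load 4 — point force P=-12 kN at a=8/3 m (b=L-a=4/3):
  θ_4 = Pa²(L-x)(2bL-(3b+a)(L-x))/(2L³EI)  [x>a] = (-12)·(8/3)²·(4-(16/5))·(2·(4/3)·4-(3·(4/3)+(8/3))·(4-(16/5)))/(2·4³·10000) = -8/28125 rad
Superposition: θ = Σ θ_i = 10448/10546875 rad ≈ 0.000991 rad

θ(16/5) = 10448/10546875 rad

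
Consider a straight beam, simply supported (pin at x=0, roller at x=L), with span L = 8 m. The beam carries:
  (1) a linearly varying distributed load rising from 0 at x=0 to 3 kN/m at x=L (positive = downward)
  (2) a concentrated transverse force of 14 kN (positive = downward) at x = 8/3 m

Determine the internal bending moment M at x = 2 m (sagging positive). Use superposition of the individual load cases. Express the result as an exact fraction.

Load 1 — triangular load w₀=3 kN/m (0→w₀ over full span):
  M_1 = w₀Lx/6 - w₀x³/(6L) = 3·8·2/6 - 3·2³/(6·8) = 15/2 kN·m
Load 2 — point force P=14 kN at a=8/3 m (b=L-a=16/3):
  M_2 = Pbx/L  [x≤a] = 14·(16/3)·2/8 = 56/3 kN·m
Superposition: M = Σ M_i = 157/6 kN·m ≈ 26.166667 kN·m

M(2) = 157/6 kN·m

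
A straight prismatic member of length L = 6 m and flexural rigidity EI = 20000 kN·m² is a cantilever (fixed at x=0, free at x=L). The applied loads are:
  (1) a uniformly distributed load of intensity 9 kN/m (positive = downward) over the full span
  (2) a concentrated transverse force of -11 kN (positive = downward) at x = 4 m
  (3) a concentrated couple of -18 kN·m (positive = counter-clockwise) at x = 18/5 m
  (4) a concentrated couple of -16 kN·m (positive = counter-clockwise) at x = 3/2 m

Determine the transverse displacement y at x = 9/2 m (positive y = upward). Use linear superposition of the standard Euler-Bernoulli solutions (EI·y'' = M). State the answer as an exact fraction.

Load 1 — uniform load w=9 kN/m over full span:
  y_1 = -wx²(x²-4Lx+6L²)/(24EI) = -9·(9/2)²·((9/2)²-4·6·(9/2)+6·6²)/(24·20000) = -124659/2560000 m
Load 2 — point force P=-11 kN at a=4 m (b=L-a=2):
  y_2 = -Pa²(3x-a)/(6EI)  [x>a] = -(-11)·4²·(3·(9/2)-4)/(6·20000) = 209/15000 m
Load 3 — applied couple M₀=-18 kN·m at a=18/5 m (b=L-a=12/5):
  y_3 = M₀a(2x-a)/(2EI)  [x>a] = (-18)·(18/5)·(2·(9/2)-(18/5))/(2·20000) = -2187/250000 m
Load 4 — applied couple M₀=-16 kN·m at a=3/2 m (b=L-a=9/2):
  y_4 = M₀a(2x-a)/(2EI)  [x>a] = (-16)·(3/2)·(2·(9/2)-(3/2))/(2·20000) = -9/2000 m
Superposition: y = Σ y_i = -9217841/192000000 m ≈ -0.048010 m

y(9/2) = -9217841/192000000 m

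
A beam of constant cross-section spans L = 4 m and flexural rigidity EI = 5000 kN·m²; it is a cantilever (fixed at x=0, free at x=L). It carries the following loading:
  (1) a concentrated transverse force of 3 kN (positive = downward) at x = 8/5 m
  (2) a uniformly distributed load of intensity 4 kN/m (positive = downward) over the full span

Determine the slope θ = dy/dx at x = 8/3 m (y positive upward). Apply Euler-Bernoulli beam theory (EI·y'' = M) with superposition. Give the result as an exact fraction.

θ(8/3) = -11372/1265625 rad

Load 1 — point force P=3 kN at a=8/5 m (b=L-a=12/5):
  θ_1 = -Pa²/(2EI)  [x>a] = -3·(8/5)²/(2·5000) = -12/15625 rad
Load 2 — uniform load w=4 kN/m over full span:
  θ_2 = -wx(x²-3Lx+3L²)/(6EI) = -4·(8/3)·((8/3)²-3·4·(8/3)+3·4²)/(6·5000) = -416/50625 rad
Superposition: θ = Σ θ_i = -11372/1265625 rad ≈ -0.008985 rad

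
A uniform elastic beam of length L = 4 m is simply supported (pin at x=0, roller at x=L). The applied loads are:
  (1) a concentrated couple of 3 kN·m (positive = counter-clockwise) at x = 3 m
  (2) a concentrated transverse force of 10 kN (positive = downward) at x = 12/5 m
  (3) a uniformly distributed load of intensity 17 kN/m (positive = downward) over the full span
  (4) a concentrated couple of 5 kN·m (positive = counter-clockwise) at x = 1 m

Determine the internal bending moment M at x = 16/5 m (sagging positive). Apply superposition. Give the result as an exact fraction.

M(16/5) = 624/25 kN·m

Load 1 — applied couple M₀=3 kN·m at a=3 m (b=L-a=1):
  M_1 = M₀x/L - M₀  [x>a] = 3·(16/5)/4 - 3 = -3/5 kN·m
Load 2 — point force P=10 kN at a=12/5 m (b=L-a=8/5):
  M_2 = Pa(L-x)/L  [x>a] = 10·(12/5)·(4-(16/5))/4 = 24/5 kN·m
Load 3 — uniform load w=17 kN/m over full span:
  M_3 = wx(L-x)/2 = 17·(16/5)·(4-(16/5))/2 = 544/25 kN·m
Load 4 — applied couple M₀=5 kN·m at a=1 m (b=L-a=3):
  M_4 = M₀x/L - M₀  [x>a] = 5·(16/5)/4 - 5 = -1 kN·m
Superposition: M = Σ M_i = 624/25 kN·m ≈ 24.960000 kN·m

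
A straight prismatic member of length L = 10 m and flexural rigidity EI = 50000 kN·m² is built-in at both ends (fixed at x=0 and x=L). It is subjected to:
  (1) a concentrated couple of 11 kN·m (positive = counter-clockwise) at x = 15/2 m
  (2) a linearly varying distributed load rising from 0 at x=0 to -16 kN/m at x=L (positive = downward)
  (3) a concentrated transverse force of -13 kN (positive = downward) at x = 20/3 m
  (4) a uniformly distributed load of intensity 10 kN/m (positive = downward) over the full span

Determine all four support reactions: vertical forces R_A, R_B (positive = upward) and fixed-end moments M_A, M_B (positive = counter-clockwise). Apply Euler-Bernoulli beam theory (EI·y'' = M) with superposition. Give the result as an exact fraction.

Load 1 — applied couple M₀=11 kN·m at a=15/2 m (b=L-a=5/2):
  R_A = 6M₀ab/L³ = 6·11·(15/2)·(5/2)/10³ = 99/80 kN
  M_A = M₀b(2a-b)/L² = 11·(5/2)·(2·(15/2)-(5/2))/10² = 55/16 kN·m
  R_B = -6M₀ab/L³ = -6·11·(15/2)·(5/2)/10³ = -99/80 kN
  M_B = M₀a(2b-a)/L² = 11·(15/2)·(2·(5/2)-(15/2))/10² = -33/16 kN·m
Load 2 — triangular load w₀=-16 kN/m (0→w₀ over full span):
  R_A = 3w₀L/20 = 3·(-16)·10/20 = -24 kN
  M_A = w₀L²/30 = (-16)·10²/30 = -160/3 kN·m
  R_B = 7w₀L/20 = 7·(-16)·10/20 = -56 kN
  M_B = -w₀L²/20 = -(-16)·10²/20 = 80 kN·m
Load 3 — point force P=-13 kN at a=20/3 m (b=L-a=10/3):
  R_A = Pb²(3a+b)/L³ = (-13)·(10/3)²·(3·(20/3)+(10/3))/10³ = -91/27 kN
  M_A = Pab²/L² = (-13)·(20/3)·(10/3)²/10² = -260/27 kN·m
  R_B = Pa²(a+3b)/L³ = (-13)·(20/3)²·((20/3)+3·(10/3))/10³ = -260/27 kN
  M_B = -Pa²b/L² = -(-13)·(20/3)²·(10/3)/10² = 520/27 kN·m
Load 4 — uniform load w=10 kN/m over full span:
  R_A = wL/2 = 10·10/2 = 50 kN
  M_A = wL²/12 = 10·10²/12 = 250/3 kN·m
  R_B = wL/2 = 10·10/2 = 50 kN
  M_B = -wL²/12 = -10·10²/12 = -250/3 kN·m
Superposition: R_A = 51553/2160 kN, M_A = 10285/432 kN·m, R_B = -36433/2160 kN, M_B = 5989/432 kN·m

R_A = 51553/2160 kN, M_A = 10285/432 kN·m, R_B = -36433/2160 kN, M_B = 5989/432 kN·m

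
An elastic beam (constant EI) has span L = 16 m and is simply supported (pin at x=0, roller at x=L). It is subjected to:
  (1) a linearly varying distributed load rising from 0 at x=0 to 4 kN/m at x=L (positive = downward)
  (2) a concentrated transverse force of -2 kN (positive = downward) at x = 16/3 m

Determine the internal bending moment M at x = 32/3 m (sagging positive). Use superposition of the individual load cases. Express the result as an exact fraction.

Load 1 — triangular load w₀=4 kN/m (0→w₀ over full span):
  M_1 = w₀Lx/6 - w₀x³/(6L) = 4·16·(32/3)/6 - 4·(32/3)³/(6·16) = 5120/81 kN·m
Load 2 — point force P=-2 kN at a=16/3 m (b=L-a=32/3):
  M_2 = Pa(L-x)/L  [x>a] = (-2)·(16/3)·(16-(32/3))/16 = -32/9 kN·m
Superposition: M = Σ M_i = 4832/81 kN·m ≈ 59.654321 kN·m

M(32/3) = 4832/81 kN·m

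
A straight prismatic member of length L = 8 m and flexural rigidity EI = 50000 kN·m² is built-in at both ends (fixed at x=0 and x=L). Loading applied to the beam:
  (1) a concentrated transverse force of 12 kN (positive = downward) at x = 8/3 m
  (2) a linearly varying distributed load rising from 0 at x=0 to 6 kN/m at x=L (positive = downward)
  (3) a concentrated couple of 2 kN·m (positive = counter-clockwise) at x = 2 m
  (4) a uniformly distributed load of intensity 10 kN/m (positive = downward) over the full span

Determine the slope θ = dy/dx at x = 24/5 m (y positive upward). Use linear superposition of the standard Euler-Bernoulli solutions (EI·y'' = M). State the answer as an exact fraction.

Load 1 — point force P=12 kN at a=8/3 m (b=L-a=16/3):
  θ_1 = Pa²(L-x)(2bL-(3b+a)(L-x))/(2L³EI)  [x>a] = 12·(8/3)²·(8-(24/5))·(2·(16/3)·8-(3·(16/3)+(8/3))·(8-(24/5)))/(2·8³·50000) = 32/234375 rad
Load 2 — triangular load w₀=6 kN/m (0→w₀ over full span):
  θ_2 = -w₀(2x(L-x)(L-2x)(x+2L)+x²(L-x)²)/(120LEI) = -6·(2·(24/5)·(8-(24/5))·(8-2·(24/5))·((24/5)+2·8)+(24/5)²·(8-(24/5))²)/(120·8·50000) = 192/1953125 rad
Load 3 — applied couple M₀=2 kN·m at a=2 m (b=L-a=6):
  θ_3 = (R_Ax²/2 - M_Ax - M₀(x-a))/EI  [x>a] with R_A=9/32, M_A=-3/8 = ((9/32)·(24/5)²/2 - (-3/8)·(24/5) - 2·((24/5)-2))/50000 = -7/625000 rad
Load 4 — uniform load w=10 kN/m over full span:
  θ_4 = -wx(L-x)(L-2x)/(12EI) = -10·(24/5)·(8-(24/5))·(8-2·(24/5))/(12·50000) = 32/78125 rad
Superposition: θ = Σ θ_i = 29683/46875000 rad ≈ 0.000633 rad

θ(24/5) = 29683/46875000 rad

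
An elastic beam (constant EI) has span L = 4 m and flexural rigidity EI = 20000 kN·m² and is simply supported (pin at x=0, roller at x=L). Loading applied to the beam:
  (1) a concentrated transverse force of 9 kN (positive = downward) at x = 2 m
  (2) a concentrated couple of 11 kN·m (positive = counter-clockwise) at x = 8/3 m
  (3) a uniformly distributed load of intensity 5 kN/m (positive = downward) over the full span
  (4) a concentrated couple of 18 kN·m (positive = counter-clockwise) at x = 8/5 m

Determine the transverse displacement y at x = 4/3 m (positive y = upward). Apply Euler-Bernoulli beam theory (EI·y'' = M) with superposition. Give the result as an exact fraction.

y(4/3) = -41131/30375000 m

Load 1 — point force P=9 kN at a=2 m (b=L-a=2):
  y_1 = -Pbx(L²-b²-x²)/(6LEI)  [x≤a] = -9·2·(4/3)·(4²-2²-(4/3)²)/(6·4·20000) = -23/45000 m
Load 2 — applied couple M₀=11 kN·m at a=8/3 m (b=L-a=4/3):
  y_2 = (M₀x³/(6L)+C₁x)/EI  [x≤a] with C₁=M₀(3b²-L²)/(6L)=-44/9 = (11·(4/3)³/(6·4)+(-44/9)·(4/3))/20000 = -11/40500 m
Load 3 — uniform load w=5 kN/m over full span:
  y_3 = -wx(L³-2Lx²+x³)/(24EI) = -5·(4/3)·(4³-2·4·(4/3)²+(4/3)³)/(24·20000) = -22/30375 m
Load 4 — applied couple M₀=18 kN·m at a=8/5 m (b=L-a=12/5):
  y_4 = (M₀x³/(6L)+C₁x)/EI  [x≤a] with C₁=M₀(3b²-L²)/(6L)=24/25 = (18·(4/3)³/(6·4)+(24/25)·(4/3))/20000 = 43/281250 m
Superposition: y = Σ y_i = -41131/30375000 m ≈ -0.001354 m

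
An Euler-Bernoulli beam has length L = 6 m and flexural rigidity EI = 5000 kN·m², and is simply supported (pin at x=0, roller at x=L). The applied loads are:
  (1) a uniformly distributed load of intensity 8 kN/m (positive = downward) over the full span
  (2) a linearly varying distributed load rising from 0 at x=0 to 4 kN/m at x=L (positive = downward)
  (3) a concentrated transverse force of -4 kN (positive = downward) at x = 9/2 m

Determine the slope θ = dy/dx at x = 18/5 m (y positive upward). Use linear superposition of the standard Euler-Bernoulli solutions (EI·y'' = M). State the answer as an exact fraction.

θ(18/5) = 124557/25000000 rad

Load 1 — uniform load w=8 kN/m over full span:
  θ_1 = -w(L³-6Lx²+4x³)/(24EI) = -8·(6³-6·6·(18/5)²+4·(18/5)³)/(24·5000) = 333/78125 rad
Load 2 — triangular load w₀=4 kN/m (0→w₀ over full span):
  θ_2 = -w₀(7L⁴-30L²x²+15x⁴)/(360LEI) = -4·(7·6⁴-30·6²·(18/5)²+15·(18/5)⁴)/(360·6·5000) = 348/390625 rad
Load 3 — point force P=-4 kN at a=9/2 m (b=L-a=3/2):
  θ_3 = -Pb(L²-b²-3x²)/(6LEI)  [x≤a] = -(-4)·(3/2)·(6²-(3/2)²-3·(18/5)²)/(6·6·5000) = -171/1000000 rad
Superposition: θ = Σ θ_i = 124557/25000000 rad ≈ 0.004982 rad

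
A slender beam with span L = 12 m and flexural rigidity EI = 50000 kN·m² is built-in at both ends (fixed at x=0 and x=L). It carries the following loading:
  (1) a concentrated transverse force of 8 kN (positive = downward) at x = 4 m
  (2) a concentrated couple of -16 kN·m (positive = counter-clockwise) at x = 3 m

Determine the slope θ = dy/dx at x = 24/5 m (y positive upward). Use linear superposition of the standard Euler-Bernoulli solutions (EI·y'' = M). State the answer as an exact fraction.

Load 1 — point force P=8 kN at a=4 m (b=L-a=8):
  θ_1 = Pa²(L-x)(2bL-(3b+a)(L-x))/(2L³EI)  [x>a] = 8·4²·(12-(24/5))·(2·8·12-(3·8+4)·(12-(24/5)))/(2·12³·50000) = -4/78125 rad
Load 2 — applied couple M₀=-16 kN·m at a=3 m (b=L-a=9):
  θ_2 = (R_Ax²/2 - M_Ax - M₀(x-a))/EI  [x>a] with R_A=-3/2, M_A=3 = ((-3/2)·(24/5)²/2 - 3·(24/5) - (-16)·((24/5)-3))/50000 = -9/156250 rad
Superposition: θ = Σ θ_i = -17/156250 rad ≈ -0.000109 rad

θ(24/5) = -17/156250 rad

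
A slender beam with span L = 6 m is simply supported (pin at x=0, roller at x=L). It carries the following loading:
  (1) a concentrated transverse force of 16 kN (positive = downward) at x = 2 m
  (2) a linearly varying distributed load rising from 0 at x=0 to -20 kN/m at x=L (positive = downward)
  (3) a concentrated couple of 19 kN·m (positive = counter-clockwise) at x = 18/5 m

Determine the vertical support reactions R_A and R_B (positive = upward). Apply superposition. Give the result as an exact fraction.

Load 1 — point force P=16 kN at a=2 m (b=L-a=4):
  R_A = Pb/L = 16·4/6 = 32/3 kN
  R_B = Pa/L = 16·2/6 = 16/3 kN
Load 2 — triangular load w₀=-20 kN/m (0→w₀ over full span):
  R_A = w₀L/6 = (-20)·6/6 = -20 kN
  R_B = w₀L/3 = (-20)·6/3 = -40 kN
Load 3 — applied couple M₀=19 kN·m at a=18/5 m (b=L-a=12/5):
  R_A = M₀/L = 19/6 kN
  R_B = -M₀/L = -19/6 kN
Superposition: R_A = -37/6 kN, R_B = -227/6 kN

R_A = -37/6 kN, R_B = -227/6 kN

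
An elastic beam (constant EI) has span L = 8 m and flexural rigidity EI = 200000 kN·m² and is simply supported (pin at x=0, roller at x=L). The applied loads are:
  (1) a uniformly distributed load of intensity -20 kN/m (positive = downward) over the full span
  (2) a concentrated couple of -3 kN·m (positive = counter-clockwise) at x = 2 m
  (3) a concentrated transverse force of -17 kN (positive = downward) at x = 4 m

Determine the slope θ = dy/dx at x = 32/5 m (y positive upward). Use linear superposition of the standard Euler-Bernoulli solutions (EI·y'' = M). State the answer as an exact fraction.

Load 1 — uniform load w=-20 kN/m over full span:
  θ_1 = -w(L³-6Lx²+4x³)/(24EI) = -(-20)·(8³-6·8·(32/5)²+4·(32/5)³)/(24·200000) = -132/78125 rad
Load 2 — applied couple M₀=-3 kN·m at a=2 m (b=L-a=6):
  θ_2 = (M₀x²/(2L)-M₀(x-a)+C₁)/EI  [x>a] with C₁=M₀(3b²-L²)/(6L)=-11/4 = ((-3)·(32/5)²/(2·8)-(-3)·((32/5)-2)+(-11/4))/200000 = 277/20000000 rad
Load 3 — point force P=-17 kN at a=4 m (b=L-a=4):
  θ_3 = -Pa(2L²-6Lx+3x²+a²)/(6LEI)  [x>a] = -(-17)·4·(2·8²-6·8·(32/5)+3·(32/5)²+4²)/(6·8·200000) = -357/1250000 rad
Superposition: θ = Σ θ_i = -39227/20000000 rad ≈ -0.001961 rad

θ(32/5) = -39227/20000000 rad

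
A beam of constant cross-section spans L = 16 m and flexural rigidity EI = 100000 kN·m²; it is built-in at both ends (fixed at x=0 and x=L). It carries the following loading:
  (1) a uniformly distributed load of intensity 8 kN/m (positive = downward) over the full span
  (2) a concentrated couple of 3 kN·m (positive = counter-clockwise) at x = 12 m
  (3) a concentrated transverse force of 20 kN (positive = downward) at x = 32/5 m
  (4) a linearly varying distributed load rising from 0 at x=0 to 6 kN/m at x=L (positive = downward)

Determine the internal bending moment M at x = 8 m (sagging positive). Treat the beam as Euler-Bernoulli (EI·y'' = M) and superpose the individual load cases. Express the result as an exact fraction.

Load 1 — uniform load w=8 kN/m over full span:
  M_1 = wLx/2 - wL²/12 - wx²/2 = 8·16·8/2 - 8·16²/12 - 8·8²/2 = 256/3 kN·m
Load 2 — applied couple M₀=3 kN·m at a=12 m (b=L-a=4):
  M_2 = R_Ax - M_A  [x≤a] with R_A=27/128, M_A=15/16 = (27/128)·8 - (15/16) = 3/4 kN·m
Load 3 — point force P=20 kN at a=32/5 m (b=L-a=48/5):
  M_3 = Pa²(a+3b)(L-x)/L³ - Pa²b/L²  [x>a] = 20·(32/5)²·((32/5)+3·(48/5))·(16-8)/16³ - 20·(32/5)²·(48/5)/16² = 128/5 kN·m
Load 4 — triangular load w₀=6 kN/m (0→w₀ over full span):
  M_4 = 3w₀Lx/20 - w₀L²/30 - w₀x³/(6L) = 3·6·16·8/20 - 6·16²/30 - 6·8³/(6·16) = 32 kN·m
Superposition: M = Σ M_i = 8621/60 kN·m ≈ 143.683333 kN·m

M(8) = 8621/60 kN·m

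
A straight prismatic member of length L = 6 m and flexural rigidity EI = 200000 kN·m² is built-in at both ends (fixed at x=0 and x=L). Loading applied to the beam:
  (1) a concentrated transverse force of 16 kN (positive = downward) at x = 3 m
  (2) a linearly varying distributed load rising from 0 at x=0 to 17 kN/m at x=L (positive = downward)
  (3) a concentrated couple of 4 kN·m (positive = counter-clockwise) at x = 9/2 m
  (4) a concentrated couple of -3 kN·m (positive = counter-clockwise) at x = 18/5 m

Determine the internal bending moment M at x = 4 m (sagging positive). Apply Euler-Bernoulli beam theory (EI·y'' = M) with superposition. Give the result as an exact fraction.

Load 1 — point force P=16 kN at a=3 m (b=L-a=3):
  M_1 = Pa²(a+3b)(L-x)/L³ - Pa²b/L²  [x>a] = 16·3²·(3+3·3)·(6-4)/6³ - 16·3²·3/6² = 4 kN·m
Load 2 — triangular load w₀=17 kN/m (0→w₀ over full span):
  M_2 = 3w₀Lx/20 - w₀L²/30 - w₀x³/(6L) = 3·17·6·4/20 - 17·6²/30 - 17·4³/(6·6) = 476/45 kN·m
Load 3 — applied couple M₀=4 kN·m at a=9/2 m (b=L-a=3/2):
  M_3 = R_Ax - M_A  [x≤a] with R_A=3/4, M_A=5/4 = (3/4)·4 - (5/4) = 7/4 kN·m
Load 4 — applied couple M₀=-3 kN·m at a=18/5 m (b=L-a=12/5):
  M_4 = R_Ax - M_A - M₀  [x>a] with R_A=-18/25, M_A=-24/25 = (-18/25)·4 - (-24/25) - (-3) = 27/25 kN·m
Superposition: M = Σ M_i = 15667/900 kN·m ≈ 17.407778 kN·m

M(4) = 15667/900 kN·m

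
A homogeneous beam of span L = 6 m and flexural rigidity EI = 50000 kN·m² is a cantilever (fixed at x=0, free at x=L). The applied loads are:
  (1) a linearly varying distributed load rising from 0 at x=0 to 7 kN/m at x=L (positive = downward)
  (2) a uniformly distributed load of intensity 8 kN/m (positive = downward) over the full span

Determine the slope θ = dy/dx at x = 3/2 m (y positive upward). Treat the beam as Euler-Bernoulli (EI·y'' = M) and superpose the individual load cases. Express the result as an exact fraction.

θ(3/2) = -13779/2560000 rad

Load 1 — triangular load w₀=7 kN/m (0→w₀ over full span):
  θ_1 = (w₀Lx²/4-w₀L²x/3-w₀x⁴/(24L))/EI = (7·6·(3/2)²/4-7·6²·(3/2)/3-7·(3/2)⁴/(24·6))/50000 = -26271/12800000 rad
Load 2 — uniform load w=8 kN/m over full span:
  θ_2 = -wx(x²-3Lx+3L²)/(6EI) = -8·(3/2)·((3/2)²-3·6·(3/2)+3·6²)/(6·50000) = -333/100000 rad
Superposition: θ = Σ θ_i = -13779/2560000 rad ≈ -0.005382 rad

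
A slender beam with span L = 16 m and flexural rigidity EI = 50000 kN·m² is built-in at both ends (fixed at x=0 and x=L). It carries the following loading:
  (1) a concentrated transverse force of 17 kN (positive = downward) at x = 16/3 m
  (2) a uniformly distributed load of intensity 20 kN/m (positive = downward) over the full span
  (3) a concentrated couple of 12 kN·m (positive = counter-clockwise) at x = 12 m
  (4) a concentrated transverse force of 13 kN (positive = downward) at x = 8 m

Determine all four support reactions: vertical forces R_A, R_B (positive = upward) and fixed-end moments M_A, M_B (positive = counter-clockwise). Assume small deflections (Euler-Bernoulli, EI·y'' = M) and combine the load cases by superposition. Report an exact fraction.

R_A = 155465/864 kN, M_A = 53645/108 kN·m, R_B = 146935/864 kN, M_B = -51307/108 kN·m

Load 1 — point force P=17 kN at a=16/3 m (b=L-a=32/3):
  R_A = Pb²(3a+b)/L³ = 17·(32/3)²·(3·(16/3)+(32/3))/16³ = 340/27 kN
  M_A = Pab²/L² = 17·(16/3)·(32/3)²/16² = 1088/27 kN·m
  R_B = Pa²(a+3b)/L³ = 17·(16/3)²·((16/3)+3·(32/3))/16³ = 119/27 kN
  M_B = -Pa²b/L² = -17·(16/3)²·(32/3)/16² = -544/27 kN·m
Load 2 — uniform load w=20 kN/m over full span:
  R_A = wL/2 = 20·16/2 = 160 kN
  M_A = wL²/12 = 20·16²/12 = 1280/3 kN·m
  R_B = wL/2 = 20·16/2 = 160 kN
  M_B = -wL²/12 = -20·16²/12 = -1280/3 kN·m
Load 3 — applied couple M₀=12 kN·m at a=12 m (b=L-a=4):
  R_A = 6M₀ab/L³ = 6·12·12·4/16³ = 27/32 kN
  M_A = M₀b(2a-b)/L² = 12·4·(2·12-4)/16² = 15/4 kN·m
  R_B = -6M₀ab/L³ = -6·12·12·4/16³ = -27/32 kN
  M_B = M₀a(2b-a)/L² = 12·12·(2·4-12)/16² = -9/4 kN·m
Load 4 — point force P=13 kN at a=8 m (b=L-a=8):
  R_A = Pb²(3a+b)/L³ = 13·8²·(3·8+8)/16³ = 13/2 kN
  M_A = Pab²/L² = 13·8·8²/16² = 26 kN·m
  R_B = Pa²(a+3b)/L³ = 13·8²·(8+3·8)/16³ = 13/2 kN
  M_B = -Pa²b/L² = -13·8²·8/16² = -26 kN·m
Superposition: R_A = 155465/864 kN, M_A = 53645/108 kN·m, R_B = 146935/864 kN, M_B = -51307/108 kN·m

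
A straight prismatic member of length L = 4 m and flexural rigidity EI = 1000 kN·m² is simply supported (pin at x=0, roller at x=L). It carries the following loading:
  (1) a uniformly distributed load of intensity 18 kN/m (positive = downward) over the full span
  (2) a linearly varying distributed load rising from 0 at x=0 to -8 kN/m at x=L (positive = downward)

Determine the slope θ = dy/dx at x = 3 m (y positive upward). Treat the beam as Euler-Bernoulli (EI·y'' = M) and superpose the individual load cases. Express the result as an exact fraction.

Load 1 — uniform load w=18 kN/m over full span:
  θ_1 = -w(L³-6Lx²+4x³)/(24EI) = -18·(4³-6·4·3²+4·3³)/(24·1000) = 33/1000 rad
Load 2 — triangular load w₀=-8 kN/m (0→w₀ over full span):
  θ_2 = -w₀(7L⁴-30L²x²+15x⁴)/(360LEI) = -(-8)·(7·4⁴-30·4²·3²+15·3⁴)/(360·4·1000) = -1313/180000 rad
Superposition: θ = Σ θ_i = 4627/180000 rad ≈ 0.025706 rad

θ(3) = 4627/180000 rad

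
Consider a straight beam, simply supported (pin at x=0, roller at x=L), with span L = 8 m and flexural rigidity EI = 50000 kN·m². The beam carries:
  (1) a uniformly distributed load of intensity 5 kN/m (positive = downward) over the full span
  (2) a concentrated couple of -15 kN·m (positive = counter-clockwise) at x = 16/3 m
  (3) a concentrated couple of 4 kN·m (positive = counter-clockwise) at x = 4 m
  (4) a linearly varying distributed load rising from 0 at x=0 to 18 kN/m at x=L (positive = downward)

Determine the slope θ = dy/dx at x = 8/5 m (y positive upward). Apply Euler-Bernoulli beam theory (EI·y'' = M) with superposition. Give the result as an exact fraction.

θ(8/5) = -8724/1953125 rad

Load 1 — uniform load w=5 kN/m over full span:
  θ_1 = -w(L³-6Lx²+4x³)/(24EI) = -5·(8³-6·8·(8/5)²+4·(8/5)³)/(24·50000) = -132/78125 rad
Load 2 — applied couple M₀=-15 kN·m at a=16/3 m (b=L-a=8/3):
  θ_2 = (M₀x²/(2L)+C₁)/EI  [x≤a] with C₁=M₀(3b²-L²)/(6L)=40/3 = ((-15)·(8/5)²/(2·8)+(40/3))/50000 = 41/187500 rad
Load 3 — applied couple M₀=4 kN·m at a=4 m (b=L-a=4):
  θ_3 = (M₀x²/(2L)+C₁)/EI  [x≤a] with C₁=M₀(3b²-L²)/(6L)=-4/3 = (4·(8/5)²/(2·8)+(-4/3))/50000 = -13/937500 rad
Load 4 — triangular load w₀=18 kN/m (0→w₀ over full span):
  θ_4 = -w₀(7L⁴-30L²x²+15x⁴)/(360LEI) = -18·(7·8⁴-30·8²·(8/5)²+15·(8/5)⁴)/(360·8·50000) = -5824/1953125 rad
Superposition: θ = Σ θ_i = -8724/1953125 rad ≈ -0.004467 rad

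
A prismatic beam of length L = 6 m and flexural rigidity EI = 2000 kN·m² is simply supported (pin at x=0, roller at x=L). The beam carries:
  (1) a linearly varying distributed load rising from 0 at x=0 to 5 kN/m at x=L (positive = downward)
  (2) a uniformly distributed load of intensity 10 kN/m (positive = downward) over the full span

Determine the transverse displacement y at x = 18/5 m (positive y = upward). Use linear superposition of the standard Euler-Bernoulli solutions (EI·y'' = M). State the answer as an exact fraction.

Load 1 — triangular load w₀=5 kN/m (0→w₀ over full span):
  y_1 = -w₀x(7L⁴-10L²x²+3x⁴)/(360LEI) = -5·(18/5)·(7·6⁴-10·6²·(18/5)²+3·(18/5)⁴)/(360·6·2000) = -7992/390625 m
Load 2 — uniform load w=10 kN/m over full span:
  y_2 = -wx(L³-2Lx²+x³)/(24EI) = -10·(18/5)·(6³-2·6·(18/5)²+(18/5)³)/(24·2000) = -2511/31250 m
Superposition: y = Σ y_i = -78759/781250 m ≈ -0.100812 m

y(18/5) = -78759/781250 m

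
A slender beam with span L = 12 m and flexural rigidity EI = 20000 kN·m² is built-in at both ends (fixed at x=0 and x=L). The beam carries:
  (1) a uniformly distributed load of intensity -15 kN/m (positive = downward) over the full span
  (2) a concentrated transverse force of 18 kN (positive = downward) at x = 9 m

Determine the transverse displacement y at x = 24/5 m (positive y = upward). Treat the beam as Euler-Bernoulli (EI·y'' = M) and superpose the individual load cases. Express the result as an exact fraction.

y(24/5) = 21303/625000 m

Load 1 — uniform load w=-15 kN/m over full span:
  y_1 = -wx²(L-x)²/(24EI) = -(-15)·(24/5)²·(12-(24/5))²/(24·20000) = 2916/78125 m
Load 2 — point force P=18 kN at a=9 m (b=L-a=3):
  y_2 = -Pb²x²(3aL-(3a+b)x)/(6L³EI)  [x≤a] = -18·3²·(24/5)²·(3·9·12-(3·9+3)·(24/5))/(6·12³·20000) = -81/25000 m
Superposition: y = Σ y_i = 21303/625000 m ≈ 0.034085 m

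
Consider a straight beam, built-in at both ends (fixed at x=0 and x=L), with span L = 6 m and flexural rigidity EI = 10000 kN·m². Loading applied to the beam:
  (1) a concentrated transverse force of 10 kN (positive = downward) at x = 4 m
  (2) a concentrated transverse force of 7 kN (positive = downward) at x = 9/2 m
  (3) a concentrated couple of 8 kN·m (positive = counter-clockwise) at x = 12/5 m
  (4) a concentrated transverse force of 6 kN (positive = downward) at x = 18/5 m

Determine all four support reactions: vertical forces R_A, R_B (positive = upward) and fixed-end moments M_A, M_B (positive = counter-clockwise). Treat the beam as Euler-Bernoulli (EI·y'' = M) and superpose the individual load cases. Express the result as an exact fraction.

Load 1 — point force P=10 kN at a=4 m (b=L-a=2):
  R_A = Pb²(3a+b)/L³ = 10·2²·(3·4+2)/6³ = 70/27 kN
  M_A = Pab²/L² = 10·4·2²/6² = 40/9 kN·m
  R_B = Pa²(a+3b)/L³ = 10·4²·(4+3·2)/6³ = 200/27 kN
  M_B = -Pa²b/L² = -10·4²·2/6² = -80/9 kN·m
Load 2 — point force P=7 kN at a=9/2 m (b=L-a=3/2):
  R_A = Pb²(3a+b)/L³ = 7·(3/2)²·(3·(9/2)+(3/2))/6³ = 35/32 kN
  M_A = Pab²/L² = 7·(9/2)·(3/2)²/6² = 63/32 kN·m
  R_B = Pa²(a+3b)/L³ = 7·(9/2)²·((9/2)+3·(3/2))/6³ = 189/32 kN
  M_B = -Pa²b/L² = -7·(9/2)²·(3/2)/6² = -189/32 kN·m
Load 3 — applied couple M₀=8 kN·m at a=12/5 m (b=L-a=18/5):
  R_A = 6M₀ab/L³ = 6·8·(12/5)·(18/5)/6³ = 48/25 kN
  M_A = M₀b(2a-b)/L² = 8·(18/5)·(2·(12/5)-(18/5))/6² = 24/25 kN·m
  R_B = -6M₀ab/L³ = -6·8·(12/5)·(18/5)/6³ = -48/25 kN
  M_B = M₀a(2b-a)/L² = 8·(12/5)·(2·(18/5)-(12/5))/6² = 64/25 kN·m
Load 4 — point force P=6 kN at a=18/5 m (b=L-a=12/5):
  R_A = Pb²(3a+b)/L³ = 6·(12/5)²·(3·(18/5)+(12/5))/6³ = 264/125 kN
  M_A = Pab²/L² = 6·(18/5)·(12/5)²/6² = 432/125 kN·m
  R_B = Pa²(a+3b)/L³ = 6·(18/5)²·((18/5)+3·(12/5))/6³ = 486/125 kN
  M_B = -Pa²b/L² = -6·(18/5)²·(12/5)/6² = -648/125 kN·m
Superposition: R_A = 833581/108000 kN, M_A = 389851/36000 kN·m, R_B = 1650419/108000 kN, M_B = -627089/36000 kN·m

R_A = 833581/108000 kN, M_A = 389851/36000 kN·m, R_B = 1650419/108000 kN, M_B = -627089/36000 kN·m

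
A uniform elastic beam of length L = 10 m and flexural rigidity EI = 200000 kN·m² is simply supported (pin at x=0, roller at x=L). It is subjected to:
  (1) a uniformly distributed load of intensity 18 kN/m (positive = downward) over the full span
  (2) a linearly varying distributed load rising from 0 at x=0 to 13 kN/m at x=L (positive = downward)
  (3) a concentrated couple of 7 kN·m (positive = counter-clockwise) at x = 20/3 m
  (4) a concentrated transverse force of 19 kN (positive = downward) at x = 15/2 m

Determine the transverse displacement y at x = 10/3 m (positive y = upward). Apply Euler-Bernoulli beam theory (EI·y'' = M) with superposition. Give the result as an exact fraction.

y(10/3) = -55801/3732480 m

Load 1 — uniform load w=18 kN/m over full span:
  y_1 = -wx(L³-2Lx²+x³)/(24EI) = -18·(10/3)·(10³-2·10·(10/3)²+(10/3)³)/(24·200000) = -11/1080 m
Load 2 — triangular load w₀=13 kN/m (0→w₀ over full span):
  y_2 = -w₀x(7L⁴-10L²x²+3x⁴)/(360LEI) = -13·(10/3)·(7·10⁴-10·10²·(10/3)²+3·(10/3)⁴)/(360·10·200000) = -13/3645 m
Load 3 — applied couple M₀=7 kN·m at a=20/3 m (b=L-a=10/3):
  y_3 = (M₀x³/(6L)+C₁x)/EI  [x≤a] with C₁=M₀(3b²-L²)/(6L)=-70/9 = (7·(10/3)³/(6·10)+(-70/9)·(10/3))/200000 = -7/64800 m
Load 4 — point force P=19 kN at a=15/2 m (b=L-a=5/2):
  y_4 = -Pbx(L²-b²-x²)/(6LEI)  [x≤a] = -19·(5/2)·(10/3)·(10²-(5/2)²-(10/3)²)/(6·10·200000) = -2261/2073600 m
Superposition: y = Σ y_i = -55801/3732480 m ≈ -0.014950 m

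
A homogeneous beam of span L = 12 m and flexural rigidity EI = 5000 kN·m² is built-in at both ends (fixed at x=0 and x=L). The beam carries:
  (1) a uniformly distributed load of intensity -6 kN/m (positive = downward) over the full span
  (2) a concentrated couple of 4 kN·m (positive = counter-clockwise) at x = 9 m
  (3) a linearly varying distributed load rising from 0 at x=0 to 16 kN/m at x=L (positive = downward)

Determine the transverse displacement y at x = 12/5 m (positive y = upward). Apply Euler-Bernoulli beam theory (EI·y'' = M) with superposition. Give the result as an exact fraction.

y(12/5) = -201087/39062500 m

Load 1 — uniform load w=-6 kN/m over full span:
  y_1 = -wx²(L-x)²/(24EI) = -(-6)·(12/5)²·(12-(12/5))²/(24·5000) = 10368/390625 m
Load 2 — applied couple M₀=4 kN·m at a=9 m (b=L-a=3):
  y_2 = (R_Ax³/6 - M_Ax²/2)/EI  [x≤a] with R_A=3/8, M_A=5/4 = ((3/8)·(12/5)³/6 - (5/4)·(12/5)²/2)/5000 = -171/312500 m
Load 3 — triangular load w₀=16 kN/m (0→w₀ over full span):
  y_3 = -w₀x²(L-x)²(x+2L)/(120LEI) = -16·(12/5)²·(12-(12/5))²·((12/5)+2·12)/(120·12·5000) = -304128/9765625 m
Superposition: y = Σ y_i = -201087/39062500 m ≈ -0.005148 m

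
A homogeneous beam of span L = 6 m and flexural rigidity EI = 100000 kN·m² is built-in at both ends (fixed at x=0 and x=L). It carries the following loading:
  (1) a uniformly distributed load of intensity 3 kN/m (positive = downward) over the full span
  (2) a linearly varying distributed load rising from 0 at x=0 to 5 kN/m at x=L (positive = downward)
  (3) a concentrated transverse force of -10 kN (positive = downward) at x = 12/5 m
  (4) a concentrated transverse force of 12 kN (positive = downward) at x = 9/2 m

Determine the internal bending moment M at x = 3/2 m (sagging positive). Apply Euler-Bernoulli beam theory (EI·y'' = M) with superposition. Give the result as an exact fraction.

Load 1 — uniform load w=3 kN/m over full span:
  M_1 = wLx/2 - wL²/12 - wx²/2 = 3·6·(3/2)/2 - 3·6²/12 - 3·(3/2)²/2 = 9/8 kN·m
Load 2 — triangular load w₀=5 kN/m (0→w₀ over full span):
  M_2 = 3w₀Lx/20 - w₀L²/30 - w₀x³/(6L) = 3·5·6·(3/2)/20 - 5·6²/30 - 5·(3/2)³/(6·6) = 9/32 kN·m
Load 3 — point force P=-10 kN at a=12/5 m (b=L-a=18/5):
  M_3 = Pb²(3a+b)x/L³ - Pab²/L²  [x≤a] = (-10)·(18/5)²·(3·(12/5)+(18/5))·(3/2)/6³ - (-10)·(12/5)·(18/5)²/6² = -27/25 kN·m
Load 4 — point force P=12 kN at a=9/2 m (b=L-a=3/2):
  M_4 = Pb²(3a+b)x/L³ - Pab²/L²  [x≤a] = 12·(3/2)²·(3·(9/2)+(3/2))·(3/2)/6³ - 12·(9/2)·(3/2)²/6² = -9/16 kN·m
Superposition: M = Σ M_i = -189/800 kN·m ≈ -0.236250 kN·m

M(3/2) = -189/800 kN·m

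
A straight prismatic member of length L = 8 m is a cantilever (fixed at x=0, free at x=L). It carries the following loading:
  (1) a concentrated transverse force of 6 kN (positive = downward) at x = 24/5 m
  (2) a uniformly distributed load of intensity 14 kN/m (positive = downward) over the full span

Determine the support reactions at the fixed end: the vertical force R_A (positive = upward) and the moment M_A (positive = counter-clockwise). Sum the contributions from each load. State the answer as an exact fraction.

R_A = 118 kN, M_A = 2384/5 kN·m

Load 1 — point force P=6 kN at a=24/5 m (b=L-a=16/5):
  R_A = P = 6 kN
  M_A = Pa = 6·(24/5) = 144/5 kN·m
Load 2 — uniform load w=14 kN/m over full span:
  R_A = wL = 14·8 = 112 kN
  M_A = wL²/2 = 14·8²/2 = 448 kN·m
Superposition: R_A = 118 kN, M_A = 2384/5 kN·m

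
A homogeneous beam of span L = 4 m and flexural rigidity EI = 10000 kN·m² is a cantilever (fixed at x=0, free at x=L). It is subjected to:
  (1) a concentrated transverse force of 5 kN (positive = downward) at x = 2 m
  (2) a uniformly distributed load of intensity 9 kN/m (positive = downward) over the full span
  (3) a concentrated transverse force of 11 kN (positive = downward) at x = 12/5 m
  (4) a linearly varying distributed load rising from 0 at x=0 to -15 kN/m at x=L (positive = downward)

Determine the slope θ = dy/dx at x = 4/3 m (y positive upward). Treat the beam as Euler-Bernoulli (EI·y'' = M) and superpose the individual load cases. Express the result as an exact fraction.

θ(4/3) = -541/253125 rad

Load 1 — point force P=5 kN at a=2 m (b=L-a=2):
  θ_1 = -Px(2a-x)/(2EI)  [x≤a] = -5·(4/3)·(2·2-(4/3))/(2·10000) = -1/1125 rad
Load 2 — uniform load w=9 kN/m over full span:
  θ_2 = -wx(x²-3Lx+3L²)/(6EI) = -9·(4/3)·((4/3)²-3·4·(4/3)+3·4²)/(6·10000) = -38/5625 rad
Load 3 — point force P=11 kN at a=12/5 m (b=L-a=8/5):
  θ_3 = -Px(2a-x)/(2EI)  [x≤a] = -11·(4/3)·(2·(12/5)-(4/3))/(2·10000) = -143/56250 rad
Load 4 — triangular load w₀=-15 kN/m (0→w₀ over full span):
  θ_4 = (w₀Lx²/4-w₀L²x/3-w₀x⁴/(24L))/EI = ((-15)·4·(4/3)²/4-(-15)·4²·(4/3)/3-(-15)·(4/3)⁴/(24·4))/10000 = 163/20250 rad
Superposition: θ = Σ θ_i = -541/253125 rad ≈ -0.002137 rad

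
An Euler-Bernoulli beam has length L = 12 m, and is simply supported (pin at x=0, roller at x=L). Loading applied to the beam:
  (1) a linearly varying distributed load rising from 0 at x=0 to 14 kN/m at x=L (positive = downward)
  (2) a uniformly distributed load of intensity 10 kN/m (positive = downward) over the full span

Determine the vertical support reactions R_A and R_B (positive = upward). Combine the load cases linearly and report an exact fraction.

R_A = 88 kN, R_B = 116 kN

Load 1 — triangular load w₀=14 kN/m (0→w₀ over full span):
  R_A = w₀L/6 = 14·12/6 = 28 kN
  R_B = w₀L/3 = 14·12/3 = 56 kN
Load 2 — uniform load w=10 kN/m over full span:
  R_A = wL/2 = 10·12/2 = 60 kN
  R_B = wL/2 = 10·12/2 = 60 kN
Superposition: R_A = 88 kN, R_B = 116 kN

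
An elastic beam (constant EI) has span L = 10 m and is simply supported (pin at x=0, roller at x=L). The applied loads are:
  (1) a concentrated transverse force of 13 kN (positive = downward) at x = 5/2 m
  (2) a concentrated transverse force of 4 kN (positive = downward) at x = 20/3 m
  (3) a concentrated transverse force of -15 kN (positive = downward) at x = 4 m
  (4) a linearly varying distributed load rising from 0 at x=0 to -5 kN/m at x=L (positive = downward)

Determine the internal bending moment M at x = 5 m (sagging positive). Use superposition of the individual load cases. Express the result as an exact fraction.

M(5) = -115/3 kN·m

Load 1 — point force P=13 kN at a=5/2 m (b=L-a=15/2):
  M_1 = Pa(L-x)/L  [x>a] = 13·(5/2)·(10-5)/10 = 65/4 kN·m
Load 2 — point force P=4 kN at a=20/3 m (b=L-a=10/3):
  M_2 = Pbx/L  [x≤a] = 4·(10/3)·5/10 = 20/3 kN·m
Load 3 — point force P=-15 kN at a=4 m (b=L-a=6):
  M_3 = Pa(L-x)/L  [x>a] = (-15)·4·(10-5)/10 = -30 kN·m
Load 4 — triangular load w₀=-5 kN/m (0→w₀ over full span):
  M_4 = w₀Lx/6 - w₀x³/(6L) = (-5)·10·5/6 - (-5)·5³/(6·10) = -125/4 kN·m
Superposition: M = Σ M_i = -115/3 kN·m ≈ -38.333333 kN·m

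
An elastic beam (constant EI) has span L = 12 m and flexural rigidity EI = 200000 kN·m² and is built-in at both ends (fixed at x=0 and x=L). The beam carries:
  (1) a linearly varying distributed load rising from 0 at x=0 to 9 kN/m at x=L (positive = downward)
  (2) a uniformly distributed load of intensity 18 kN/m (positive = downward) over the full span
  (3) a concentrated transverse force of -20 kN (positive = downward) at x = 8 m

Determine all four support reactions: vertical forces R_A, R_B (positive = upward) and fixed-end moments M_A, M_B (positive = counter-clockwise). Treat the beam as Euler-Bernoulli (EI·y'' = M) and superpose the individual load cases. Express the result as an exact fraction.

R_A = 16067/135 kN, M_A = 10864/45 kN·m, R_B = 17683/135 kN, M_B = -11036/45 kN·m

Load 1 — triangular load w₀=9 kN/m (0→w₀ over full span):
  R_A = 3w₀L/20 = 3·9·12/20 = 81/5 kN
  M_A = w₀L²/30 = 9·12²/30 = 216/5 kN·m
  R_B = 7w₀L/20 = 7·9·12/20 = 189/5 kN
  M_B = -w₀L²/20 = -9·12²/20 = -324/5 kN·m
Load 2 — uniform load w=18 kN/m over full span:
  R_A = wL/2 = 18·12/2 = 108 kN
  M_A = wL²/12 = 18·12²/12 = 216 kN·m
  R_B = wL/2 = 18·12/2 = 108 kN
  M_B = -wL²/12 = -18·12²/12 = -216 kN·m
Load 3 — point force P=-20 kN at a=8 m (b=L-a=4):
  R_A = Pb²(3a+b)/L³ = (-20)·4²·(3·8+4)/12³ = -140/27 kN
  M_A = Pab²/L² = (-20)·8·4²/12² = -160/9 kN·m
  R_B = Pa²(a+3b)/L³ = (-20)·8²·(8+3·4)/12³ = -400/27 kN
  M_B = -Pa²b/L² = -(-20)·8²·4/12² = 320/9 kN·m
Superposition: R_A = 16067/135 kN, M_A = 10864/45 kN·m, R_B = 17683/135 kN, M_B = -11036/45 kN·m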